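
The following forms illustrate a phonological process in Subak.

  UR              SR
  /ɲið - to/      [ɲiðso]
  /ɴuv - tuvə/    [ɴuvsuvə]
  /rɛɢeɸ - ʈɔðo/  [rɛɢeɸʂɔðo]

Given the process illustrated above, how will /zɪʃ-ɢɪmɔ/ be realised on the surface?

The data show progressive manner assimilation: /t/ → [s] after /ð/; /t/ → [s] after /v/; /ʈ/ → [ʂ] after /ɸ/. In each pair only manner changes, matching the preceding consonant, while place and voice stay constant.
The rule targets /ɢ/ (voiced uvular stop), which sits after the trigger /ʃ/ (fricative).
The voiced uvular fricative is [ʁ], so /ɢ/ → [ʁ].

[zɪʃʁɪmɔ]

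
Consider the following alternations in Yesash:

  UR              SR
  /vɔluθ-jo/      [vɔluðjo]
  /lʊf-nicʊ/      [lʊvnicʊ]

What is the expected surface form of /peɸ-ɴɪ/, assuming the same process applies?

The data show regressive voicing assimilation: /θ/ → [ð] before /j/; /f/ → [v] before /n/. In each pair only voicing changes, matching the following consonant, while place and manner stay constant.
The rule targets /ɸ/ (voiceless bilabial fricative), which sits before the trigger /ɴ/ (voiced).
A voiced bilabial fricative is [β], so the surface segment is [β].

[peβɴɪ]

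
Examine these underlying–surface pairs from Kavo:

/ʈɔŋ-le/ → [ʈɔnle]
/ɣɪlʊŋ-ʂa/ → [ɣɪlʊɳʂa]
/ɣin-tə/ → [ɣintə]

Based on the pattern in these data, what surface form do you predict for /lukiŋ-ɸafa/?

[lukimɸafa]

The data show regressive place assimilation: /ŋ/ → [n] before /l/; /ŋ/ → [ɳ] before /ʂ/. In each pair only place changes, matching the following consonant, while manner and voice stay constant.
No alternation appears in [ɣintə]: there the adjacent consonants already agree in place (/n/ and /t/ are both alveolar), so this form is consistent with the same rule.
/ŋ/ is a voiced velar nasal. The following trigger /ɸ/ is bilabial, so /ŋ/ must become bilabial as well.
The voiced bilabial nasal is [m], so /ŋ/ → [m].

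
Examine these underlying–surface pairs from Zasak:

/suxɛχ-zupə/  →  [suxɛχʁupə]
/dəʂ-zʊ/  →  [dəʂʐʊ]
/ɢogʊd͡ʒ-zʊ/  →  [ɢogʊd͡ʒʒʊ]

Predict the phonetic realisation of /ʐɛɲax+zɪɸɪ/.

[ʐɛɲaxɣɪɸɪ]

The data show progressive place assimilation: /z/ → [ʁ] after /χ/; /z/ → [ʐ] after /ʂ/; /z/ → [ʒ] after /d͡ʒ/. In each pair only place changes, matching the preceding consonant, while manner and voice stay constant.
/z/ is a voiced alveolar fricative. The preceding trigger /x/ is velar, so /z/ must become velar as well.
Changing only its place to velar gives [ɣ] — the voiced velar fricative.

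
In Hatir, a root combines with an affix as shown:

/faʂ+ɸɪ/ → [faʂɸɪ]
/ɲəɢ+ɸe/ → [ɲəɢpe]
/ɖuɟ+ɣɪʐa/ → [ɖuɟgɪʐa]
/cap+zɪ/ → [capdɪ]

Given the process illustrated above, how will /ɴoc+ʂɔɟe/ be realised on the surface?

[ɴocʈɔɟe]

The data show progressive manner assimilation: /ɸ/ → [p] after /ɢ/; /ɣ/ → [g] after /ɟ/; /z/ → [d] after /p/. In each pair only manner changes, matching the preceding consonant, while place and voice stay constant.
Nothing changes in [faʂɸɪ]: there the adjacent consonants already agree in manner (/ɸ/ and /ʂ/ are both fricatives), so this form is consistent with the same rule.
/ʂ/ is a voiceless retroflex fricative. The preceding trigger /c/ is a stop, so /ʂ/ must become a stop as well.
Changing only its manner to stop gives [ʈ] — the voiceless retroflex stop.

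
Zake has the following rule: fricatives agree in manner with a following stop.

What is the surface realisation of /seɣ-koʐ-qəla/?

/ɣ/ is a voiced velar fricative. The following trigger /k/ is a stop, so /ɣ/ must become a stop as well.
A voiced velar stop is [g], so the surface segment is [g].
The same rule applies at the second boundary: /ʐ/ → [ɖ] next to /q/.

[segkoɖqəla]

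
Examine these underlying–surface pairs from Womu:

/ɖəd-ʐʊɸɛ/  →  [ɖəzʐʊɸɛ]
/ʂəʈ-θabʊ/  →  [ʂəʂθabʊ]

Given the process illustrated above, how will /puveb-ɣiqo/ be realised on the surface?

[puveβɣiqo]

The data show regressive manner assimilation: /d/ → [z] before /ʐ/; /ʈ/ → [ʂ] before /θ/. In each pair only manner changes, matching the following consonant, while place and voice stay constant.
The rule targets /b/ (voiced bilabial stop), which sits before the trigger /ɣ/ (fricative).
Changing only its manner to fricative gives [β] — the voiced bilabial fricative.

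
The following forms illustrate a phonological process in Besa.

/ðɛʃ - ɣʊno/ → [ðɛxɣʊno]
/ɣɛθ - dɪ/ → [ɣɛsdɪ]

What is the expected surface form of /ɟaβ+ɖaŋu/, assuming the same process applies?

[ɟaʐɖaŋu]

The data show regressive place assimilation: /ʃ/ → [x] before /ɣ/; /θ/ → [s] before /d/. In each pair only place changes, matching the following consonant, while manner and voice stay constant.
/β/ is a voiced bilabial fricative. The following trigger /ɖ/ is retroflex, so /β/ must become retroflex as well.
A voiced retroflex fricative is [ʐ], so the surface segment is [ʐ].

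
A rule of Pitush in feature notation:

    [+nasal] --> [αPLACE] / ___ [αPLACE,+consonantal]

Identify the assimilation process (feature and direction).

regressive place assimilation

The shared variable α links the value of the place features (abbreviated [PLACE]) on the target to the same value on the neighbouring segment, so place is the feature that assimilates.
The conditioning segment sits to the right of the focus bar, meaning the trigger follows the segment that changes — regressive assimilation.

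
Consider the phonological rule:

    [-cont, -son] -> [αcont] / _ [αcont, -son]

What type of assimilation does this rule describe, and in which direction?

regressive manner assimilation

The rule copies [cont] (continuancy) from the environment onto the target stops; since [±cont] encodes the stop/fricative manner contrast, the assimilating dimension is manner.
The conditioning segment sits to the right of the focus bar, meaning the trigger follows the segment that changes — regressive assimilation.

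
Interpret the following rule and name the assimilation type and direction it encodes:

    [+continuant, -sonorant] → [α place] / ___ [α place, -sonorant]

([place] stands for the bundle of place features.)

regressive place assimilation

The rule copies the place features (abbreviated [place]) from the environment onto the target, so the assimilating feature is place.
Since the environment is written after the underscore, the trigger follows the target; the direction is regressive.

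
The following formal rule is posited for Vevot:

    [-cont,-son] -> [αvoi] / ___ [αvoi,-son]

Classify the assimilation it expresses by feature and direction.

regressive voicing assimilation

The shared variable α links the value of [voi] on the target to the same value on the neighbouring segment, so voicing is the feature that assimilates.
The conditioning segment sits to the right of the focus bar, meaning the trigger follows the segment that changes — regressive assimilation.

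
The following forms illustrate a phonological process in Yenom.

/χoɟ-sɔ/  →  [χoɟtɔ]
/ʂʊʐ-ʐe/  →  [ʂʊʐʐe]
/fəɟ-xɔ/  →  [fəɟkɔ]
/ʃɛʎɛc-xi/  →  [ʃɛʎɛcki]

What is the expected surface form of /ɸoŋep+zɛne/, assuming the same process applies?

The data show progressive manner assimilation: /s/ → [t] after /ɟ/; /x/ → [k] after /ɟ/; /x/ → [k] after /c/. In each pair only manner changes, matching the preceding consonant, while place and voice stay constant.
No alternation appears in [ʂʊʐʐe]: there the adjacent consonants already agree in manner (/ʐ/ and /ʐ/ are both fricatives), so this form is consistent with the same rule.
/z/ is a voiced alveolar fricative. The preceding trigger /p/ is a stop, so /z/ must become a stop as well.
The voiced alveolar stop is [d], so /z/ → [d].

[ɸoŋepdɛne]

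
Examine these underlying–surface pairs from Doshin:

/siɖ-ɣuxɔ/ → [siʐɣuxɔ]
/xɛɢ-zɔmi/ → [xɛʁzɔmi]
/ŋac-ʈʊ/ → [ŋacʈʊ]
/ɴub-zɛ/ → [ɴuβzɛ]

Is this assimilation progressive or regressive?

regressive

The segment that alternates is /ɖ/, which surfaces as [ʐ] when adjacent to /ɣ/.
The change stop → fricative matches the manner of the following /ɣ/, identifying this as manner assimilation.
The other alternating forms pattern the same way: /ɢ/ → [ʁ] before /z/ (stop → fricative, matching a fricative); /b/ → [β] before /z/ (stop → fricative, matching a fricative) — only manner changes, and always toward the following segment.
No alternation appears in [ŋacʈʊ]: there the adjacent consonants already agree in manner (/c/ and /ʈ/ are both stops), so this form is consistent with the same rule.
The trigger is the following segment, so the direction is regressive (anticipatory).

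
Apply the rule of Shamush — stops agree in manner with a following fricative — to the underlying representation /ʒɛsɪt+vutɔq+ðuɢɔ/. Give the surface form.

[ʒɛsɪsvutɔχðuɢɔ]

The rule targets /t/ (voiceless alveolar stop), which sits before the trigger /v/ (fricative).
The voiceless alveolar fricative is [s], so /t/ → [s].
The same rule applies at the second boundary: /q/ → [χ] next to /ð/.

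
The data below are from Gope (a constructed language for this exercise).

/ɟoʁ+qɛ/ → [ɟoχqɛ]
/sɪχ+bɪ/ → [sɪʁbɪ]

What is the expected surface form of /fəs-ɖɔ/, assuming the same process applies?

The data show regressive voicing assimilation: /ʁ/ → [χ] before /q/; /χ/ → [ʁ] before /b/. In each pair only voicing changes, matching the following consonant, while place and manner stay constant.
The rule targets /s/ (voiceless alveolar fricative), which sits before the trigger /ɖ/ (voiced).
The voiced alveolar fricative is [z], so /s/ → [z].

[fəzɖɔ]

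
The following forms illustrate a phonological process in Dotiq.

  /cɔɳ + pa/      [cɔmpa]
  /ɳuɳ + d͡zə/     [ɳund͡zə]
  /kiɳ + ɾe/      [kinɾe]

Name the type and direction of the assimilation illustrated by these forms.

Underlying /ɳ/ is realised as [m] next to /p/; /p/ itself does not change.
The change retroflex → bilabial matches the place of the following /p/, identifying this as place assimilation.
Manner and voice are unchanged, so the assimilation is partial, not total.
The other alternating forms pattern the same way: /ɳ/ → [n] before /d͡z/ (retroflex → alveolar, matching alveolar); /ɳ/ → [n] before /ɾ/ (retroflex → alveolar, matching alveolar) — only place changes, and always toward the following segment.
Since the segment that changes precedes the conditioning segment, the assimilation is regressive.

regressive place assimilation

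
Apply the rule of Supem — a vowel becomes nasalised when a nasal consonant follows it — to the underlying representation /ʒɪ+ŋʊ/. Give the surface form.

[ʒɪ̃ŋʊ]

The vowel /ɪ/ is adjacent to the following nasal /ŋ/, so it acquires [+nasal] and surfaces as [ɪ̃].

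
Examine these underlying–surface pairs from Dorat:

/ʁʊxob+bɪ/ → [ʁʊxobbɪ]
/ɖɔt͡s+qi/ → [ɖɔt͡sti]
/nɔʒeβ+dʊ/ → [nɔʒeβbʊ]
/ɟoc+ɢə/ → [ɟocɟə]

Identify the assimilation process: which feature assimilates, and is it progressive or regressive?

progressive place assimilation

Underlying /q/ is realised as [t] next to /t͡s/; /t͡s/ itself does not change.
The change uvular → alveolar matches the place of the preceding /t͡s/, identifying this as place assimilation.
Manner and voice are unchanged, so the assimilation is partial, not total.
Checking the remaining alternations: /d/ → [b] after /β/ (alveolar → bilabial, matching bilabial); /ɢ/ → [ɟ] after /c/ (uvular → palatal, matching palatal) — only place changes, and always toward the preceding segment.
Nothing changes in [ʁʊxobbɪ]: there the adjacent consonants already agree in place (/b/ and /b/ are both bilabial), so this form is consistent with the same rule.
Since the segment that changes follows the conditioning segment, the assimilation is progressive.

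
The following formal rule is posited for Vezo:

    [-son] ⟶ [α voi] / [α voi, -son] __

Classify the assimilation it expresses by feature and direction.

The shared variable α links the value of [voi] on the target to the same value on the neighbouring segment, so voicing is the feature that assimilates.
Since the environment is written before the underscore, the trigger precedes the target; the direction is progressive.

progressive voicing assimilation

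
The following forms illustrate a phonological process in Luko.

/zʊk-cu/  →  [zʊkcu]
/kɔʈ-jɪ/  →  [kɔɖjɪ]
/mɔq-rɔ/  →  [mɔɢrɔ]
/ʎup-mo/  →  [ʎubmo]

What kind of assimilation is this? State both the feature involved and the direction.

regressive voicing assimilation

Comparing underlying and surface forms, /ʈ/ → [ɖ] is the alternation; the neighbouring /j/ is constant.
/ʈ/ is voiceless while /j/ is voiced; the output [ɖ] is voiced, matching the trigger — so the feature that spreads is voicing.
Place and manner are unchanged, so the assimilation is partial, not total.
Checking the remaining alternations: /q/ → [ɢ] before /r/ (voiceless → voiced, matching voiced); /p/ → [b] before /m/ (voiceless → voiced, matching voiced) — only voicing changes, and always toward the following segment.
Nothing changes in [zʊkcu]: there the adjacent consonants already agree in voicing (/k/ and /c/ are both voiceless), so this form is consistent with the same rule.
The trigger is the following segment, so the direction is regressive (anticipatory).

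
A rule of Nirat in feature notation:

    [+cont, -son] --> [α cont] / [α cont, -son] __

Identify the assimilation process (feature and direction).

The shared variable α links the value of [cont] on the target to that of the neighbouring obstruent. [cont] distinguishes stops from fricatives — a manner-of-articulation feature — so this is manner assimilation.
Since the environment is written before the underscore, the trigger precedes the target; the direction is progressive.

progressive manner assimilation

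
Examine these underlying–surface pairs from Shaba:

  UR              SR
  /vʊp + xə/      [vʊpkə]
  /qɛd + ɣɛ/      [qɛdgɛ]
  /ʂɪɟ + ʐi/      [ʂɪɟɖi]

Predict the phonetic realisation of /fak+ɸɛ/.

The data show progressive manner assimilation: /x/ → [k] after /p/; /ɣ/ → [g] after /d/; /ʐ/ → [ɖ] after /ɟ/. In each pair only manner changes, matching the preceding consonant, while place and voice stay constant.
The rule targets /ɸ/ (voiceless bilabial fricative), which sits after the trigger /k/ (stop).
A voiceless bilabial stop is [p], so the surface segment is [p].

[fakpɛ]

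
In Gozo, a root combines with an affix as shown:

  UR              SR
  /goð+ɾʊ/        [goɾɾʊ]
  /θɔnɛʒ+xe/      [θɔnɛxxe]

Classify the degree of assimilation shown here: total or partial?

Underlying /ð/ is realised as [ɾ] next to /ɾ/; /ɾ/ itself does not change.
The output [ɾ] is identical to the trigger /ɾ/ — every feature (place, manner, voicing) has been copied — so this is total assimilation.
The remaining alternation confirms this: /ʒ/ → [x] before /x/ — in each case the output is a copy of the following consonant.

total assimilation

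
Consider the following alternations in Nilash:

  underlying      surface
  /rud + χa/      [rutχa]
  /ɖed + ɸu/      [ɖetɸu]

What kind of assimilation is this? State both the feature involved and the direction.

Comparing underlying and surface forms, /d/ → [t] is the alternation; the neighbouring /χ/ is constant.
/d/ is voiced while /χ/ is voiceless; the output [t] is voiceless, matching the trigger — so the feature that spreads is voicing.
Place and manner are unchanged, so the assimilation is partial, not total.
The same holds elsewhere in the data: /d/ → [t] before /ɸ/ (voiced → voiceless, matching voiceless) — only voicing changes, and always toward the following segment.
The trigger is the following segment, so the direction is regressive (anticipatory).

regressive voicing assimilation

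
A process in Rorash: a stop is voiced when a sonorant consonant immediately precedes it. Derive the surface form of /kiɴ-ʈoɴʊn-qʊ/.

[kiɴɖoɴʊnɢʊ]

The rule targets /ʈ/ (voiceless retroflex stop), which sits after the trigger /ɴ/ (voiced).
The voiced retroflex stop is [ɖ], so /ʈ/ → [ɖ].
The same rule applies at the second boundary: /q/ → [ɢ] next to /n/.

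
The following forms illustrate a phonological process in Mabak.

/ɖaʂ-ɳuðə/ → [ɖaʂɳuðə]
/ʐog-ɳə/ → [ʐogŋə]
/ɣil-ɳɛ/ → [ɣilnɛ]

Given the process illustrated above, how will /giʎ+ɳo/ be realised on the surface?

[giʎɲo]

The data show progressive place assimilation: /ɳ/ → [ŋ] after /g/; /ɳ/ → [n] after /l/. In each pair only place changes, matching the preceding consonant, while manner and voice stay constant.
No alternation appears in [ɖaʂɳuðə]: there the adjacent consonants already agree in place (/ɳ/ and /ʂ/ are both retroflex), so this form is consistent with the same rule.
The rule targets /ɳ/ (voiced retroflex nasal), which sits after the trigger /ʎ/ (palatal).
The voiced palatal nasal is [ɲ], so /ɳ/ → [ɲ].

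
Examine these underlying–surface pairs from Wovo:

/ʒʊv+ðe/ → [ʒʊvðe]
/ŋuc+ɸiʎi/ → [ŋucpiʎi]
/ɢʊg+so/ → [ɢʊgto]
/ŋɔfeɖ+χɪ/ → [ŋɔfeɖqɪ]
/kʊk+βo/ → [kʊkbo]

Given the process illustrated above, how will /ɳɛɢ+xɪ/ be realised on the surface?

[ɳɛɢkɪ]

The data show progressive manner assimilation: /ɸ/ → [p] after /c/; /s/ → [t] after /g/; /χ/ → [q] after /ɖ/; /β/ → [b] after /k/. In each pair only manner changes, matching the preceding consonant, while place and voice stay constant.
Nothing changes in [ʒʊvðe]: there the adjacent consonants already agree in manner (/ð/ and /v/ are both fricatives), so this form is consistent with the same rule.
The rule targets /x/ (voiceless velar fricative), which sits after the trigger /ɢ/ (stop).
The voiceless velar stop is [k], so /x/ → [k].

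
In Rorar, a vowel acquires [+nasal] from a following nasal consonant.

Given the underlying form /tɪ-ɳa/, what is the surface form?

/ɪ/ sits next to the nasal /ɳ/ and is therefore nasalised to [ɪ̃].

[tɪ̃ɳa]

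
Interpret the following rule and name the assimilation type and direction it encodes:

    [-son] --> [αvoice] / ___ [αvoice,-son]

The rule copies [voice] from the environment onto the target, so the assimilating feature is voicing.
The conditioning segment sits to the right of the focus bar, meaning the trigger follows the segment that changes — regressive assimilation.

regressive voicing assimilation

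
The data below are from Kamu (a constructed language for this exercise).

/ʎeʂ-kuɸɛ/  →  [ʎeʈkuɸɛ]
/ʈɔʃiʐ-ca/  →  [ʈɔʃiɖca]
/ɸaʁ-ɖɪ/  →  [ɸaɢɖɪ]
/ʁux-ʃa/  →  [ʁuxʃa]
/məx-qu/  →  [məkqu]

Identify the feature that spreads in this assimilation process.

Underlying /ʂ/ is realised as [ʈ] next to /k/; /k/ itself does not change.
/ʂ/ is a fricative while /k/ is a stop; the output [ʈ] is a stop, matching the trigger — so the feature that spreads is manner.
The other alternating forms pattern the same way: /ʐ/ → [ɖ] before /c/ (fricative → stop, matching a stop); /ʁ/ → [ɢ] before /ɖ/ (fricative → stop, matching a stop); /x/ → [k] before /q/ (fricative → stop, matching a stop) — only manner changes, and always toward the following segment.
No alternation appears in [ʁuxʃa]: there the adjacent consonants already agree in manner (/x/ and /ʃ/ are both fricatives), so this form is consistent with the same rule.

manner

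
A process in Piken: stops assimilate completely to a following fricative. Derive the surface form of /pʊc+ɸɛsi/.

[pʊɸɸɛsi]

/c/ is the segment targeted by the rule; it sits immediately before /ɸ/, so it assimilates completely and surfaces as [ɸ].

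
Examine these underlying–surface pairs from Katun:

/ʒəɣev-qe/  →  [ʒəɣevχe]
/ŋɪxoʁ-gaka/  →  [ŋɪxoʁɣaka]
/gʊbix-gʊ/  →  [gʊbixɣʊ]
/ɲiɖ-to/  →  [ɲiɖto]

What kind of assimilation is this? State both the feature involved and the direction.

progressive manner assimilation

Comparing underlying and surface forms, /q/ → [χ] is the alternation; the neighbouring /v/ is constant.
The change stop → fricative matches the manner of the preceding /v/, identifying this as manner assimilation.
Place and voice are unchanged, so the assimilation is partial, not total.
Checking the remaining alternations: /g/ → [ɣ] after /ʁ/ (stop → fricative, matching a fricative); /g/ → [ɣ] after /x/ (stop → fricative, matching a fricative) — only manner changes, and always toward the preceding segment.
Nothing changes in [ɲiɖto]: there the adjacent consonants already agree in manner (/t/ and /ɖ/ are both stops), so this form is consistent with the same rule.
The trigger is the preceding segment, so the direction is progressive (perseverative).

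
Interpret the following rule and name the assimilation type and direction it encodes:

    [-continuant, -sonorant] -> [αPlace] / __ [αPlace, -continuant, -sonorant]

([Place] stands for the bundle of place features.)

The shared variable α links the value of the place features (abbreviated [Place]) on the target to the same value on the neighbouring segment, so place is the feature that assimilates.
The conditioning segment sits to the right of the focus bar, meaning the trigger follows the segment that changes — regressive assimilation.

regressive place assimilation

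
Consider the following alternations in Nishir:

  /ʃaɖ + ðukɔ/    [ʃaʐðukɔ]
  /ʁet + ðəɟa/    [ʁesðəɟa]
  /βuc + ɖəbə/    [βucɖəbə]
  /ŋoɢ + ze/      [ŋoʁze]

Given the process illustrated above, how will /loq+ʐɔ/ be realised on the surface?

[loχʐɔ]

The data show regressive manner assimilation: /ɖ/ → [ʐ] before /ð/; /t/ → [s] before /ð/; /ɢ/ → [ʁ] before /z/. In each pair only manner changes, matching the following consonant, while place and voice stay constant.
No alternation appears in [βucɖəbə]: there the adjacent consonants already agree in manner (/c/ and /ɖ/ are both stops), so this form is consistent with the same rule.
/q/ is a voiceless uvular stop. The following trigger /ʐ/ is a fricative, so /q/ must become a fricative as well.
The voiceless uvular fricative is [χ], so /q/ → [χ].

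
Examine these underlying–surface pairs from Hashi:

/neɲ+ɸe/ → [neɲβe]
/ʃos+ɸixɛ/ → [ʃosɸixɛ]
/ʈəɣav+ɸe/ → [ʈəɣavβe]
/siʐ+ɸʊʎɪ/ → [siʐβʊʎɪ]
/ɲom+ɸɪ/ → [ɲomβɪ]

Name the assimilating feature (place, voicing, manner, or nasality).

voicing

Comparing underlying and surface forms, /ɸ/ → [β] is the alternation; the neighbouring /ɲ/ is constant.
The change voiceless → voiced matches the voicing of the preceding /ɲ/, identifying this as voicing assimilation.
The same holds elsewhere in the data: /ɸ/ → [β] after /v/ (voiceless → voiced, matching voiced); /ɸ/ → [β] after /ʐ/ (voiceless → voiced, matching voiced); /ɸ/ → [β] after /m/ (voiceless → voiced, matching voiced) — only voicing changes, and always toward the preceding segment.
No alternation appears in [ʃosɸixɛ]: there the adjacent consonants already agree in voicing (/ɸ/ and /s/ are both voiceless), so this form is consistent with the same rule.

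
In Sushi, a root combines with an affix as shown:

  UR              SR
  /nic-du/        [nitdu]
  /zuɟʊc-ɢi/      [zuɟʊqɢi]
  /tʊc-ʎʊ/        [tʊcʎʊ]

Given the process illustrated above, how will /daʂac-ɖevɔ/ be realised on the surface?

The data show regressive place assimilation: /c/ → [t] before /d/; /c/ → [q] before /ɢ/. In each pair only place changes, matching the following consonant, while manner and voice stay constant.
Nothing changes in [tʊcʎʊ]: there the adjacent consonants already agree in place (/c/ and /ʎ/ are both palatal), so this form is consistent with the same rule.
The rule targets /c/ (voiceless palatal stop), which sits before the trigger /ɖ/ (retroflex).
The voiceless retroflex stop is [ʈ], so /c/ → [ʈ].

[daʂaʈɖevɔ]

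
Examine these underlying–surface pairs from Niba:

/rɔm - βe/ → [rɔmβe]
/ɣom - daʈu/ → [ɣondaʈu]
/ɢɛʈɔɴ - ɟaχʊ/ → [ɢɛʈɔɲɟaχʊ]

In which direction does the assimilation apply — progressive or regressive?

Comparing underlying and surface forms, /m/ → [n] is the alternation; the neighbouring /d/ is constant.
/m/ is bilabial while /d/ is alveolar; the output [n] is alveolar, matching the trigger — so the feature that spreads is place.
The same holds elsewhere in the data: /ɴ/ → [ɲ] before /ɟ/ (uvular → palatal, matching palatal) — only place changes, and always toward the following segment.
No alternation appears in [rɔmβe]: there the adjacent consonants already agree in place (/m/ and /β/ are both bilabial), so this form is consistent with the same rule.
The trigger is the following segment, so the direction is regressive (anticipatory).

regressive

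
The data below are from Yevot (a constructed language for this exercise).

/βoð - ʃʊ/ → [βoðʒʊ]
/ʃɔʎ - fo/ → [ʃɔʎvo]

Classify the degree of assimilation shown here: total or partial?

partial assimilation

Comparing underlying and surface forms, /ʃ/ → [ʒ] is the alternation; the neighbouring /ð/ is constant.
/ʃ/ is voiceless while /ð/ is voiced; the output [ʒ] is voiced, matching the trigger — so the feature that spreads is voicing.
Place and manner are unchanged, so the assimilation is partial, not total.
The other alternating form patterns the same way: /f/ → [v] after /ʎ/ (voiceless → voiced, matching voiced) — only voicing changes, and always toward the preceding segment.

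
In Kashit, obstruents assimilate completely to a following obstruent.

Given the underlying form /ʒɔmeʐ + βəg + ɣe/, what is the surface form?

[ʒɔmeββəɣɣe]

/ʐ/ is the segment targeted by the rule; it sits immediately before /β/, so it assimilates completely and surfaces as [β].
At the second juncture, /g/ likewise becomes [ɣ] adjacent to /ɣ/.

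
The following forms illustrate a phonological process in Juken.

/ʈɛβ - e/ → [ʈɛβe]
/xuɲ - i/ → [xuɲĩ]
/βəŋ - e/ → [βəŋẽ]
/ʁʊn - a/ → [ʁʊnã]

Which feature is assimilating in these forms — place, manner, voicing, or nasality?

nasality

The vowel /i/ surfaces as nasalised [ĩ] next to the preceding nasal /ɲ/ — it has acquired the [+nasal] feature of its neighbour.
The other forms show the same pattern: /e/ → [ẽ] after /ŋ/; /a/ → [ã] after /n/ — each time a vowel is nasalised next to a preceding nasal.
No change occurs in [ʈɛβe] because the vowel at the boundary is adjacent to an oral consonant, not a nasal (/e/ next to /β/).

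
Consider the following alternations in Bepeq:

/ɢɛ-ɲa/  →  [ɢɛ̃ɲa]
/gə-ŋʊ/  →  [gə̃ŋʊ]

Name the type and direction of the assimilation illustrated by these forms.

The vowel /ɛ/ surfaces as nasalised [ɛ̃] next to the following nasal /ɲ/ — it has acquired the [+nasal] feature of its neighbour.
Likewise in the remaining data: /ə/ → [ə̃] before /ŋ/ — each time a vowel is nasalised next to a following nasal.
Because the conditioning nasal is to the right of the vowel that changes, the process is regressive (anticipatory).

regressive nasality assimilation (vowel nasalisation)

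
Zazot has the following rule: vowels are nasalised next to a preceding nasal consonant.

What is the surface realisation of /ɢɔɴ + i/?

[ɢɔɴĩ]

The vowel /i/ is adjacent to the preceding nasal /ɴ/, so it acquires [+nasal] and surfaces as [ĩ].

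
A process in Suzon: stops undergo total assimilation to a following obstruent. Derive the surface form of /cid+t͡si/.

/d/ is the segment targeted by the rule; it sits immediately before /t͡s/, so it assimilates completely and surfaces as [t͡s].

[cit͡st͡si]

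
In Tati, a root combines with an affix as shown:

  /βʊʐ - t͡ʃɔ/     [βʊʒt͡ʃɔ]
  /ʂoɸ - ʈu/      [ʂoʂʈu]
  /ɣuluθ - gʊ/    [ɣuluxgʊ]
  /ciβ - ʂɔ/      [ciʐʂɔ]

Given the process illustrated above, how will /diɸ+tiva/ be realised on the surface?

[distiva]

The data show regressive place assimilation: /ʐ/ → [ʒ] before /t͡ʃ/; /ɸ/ → [ʂ] before /ʈ/; /θ/ → [x] before /g/; /β/ → [ʐ] before /ʂ/. In each pair only place changes, matching the following consonant, while manner and voice stay constant.
The rule targets /ɸ/ (voiceless bilabial fricative), which sits before the trigger /t/ (alveolar).
Changing only its place to alveolar gives [s] — the voiceless alveolar fricative.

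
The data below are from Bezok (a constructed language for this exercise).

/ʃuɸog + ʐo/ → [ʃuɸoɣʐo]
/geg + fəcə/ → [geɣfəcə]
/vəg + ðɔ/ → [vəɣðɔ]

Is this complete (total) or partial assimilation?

Comparing underlying and surface forms, /g/ → [ɣ] is the alternation; the neighbouring /ʐ/ is constant.
The change stop → fricative matches the manner of the following /ʐ/, identifying this as manner assimilation.
Place and voice are unchanged, so the assimilation is partial, not total.
The other alternating forms pattern the same way: /g/ → [ɣ] before /f/ (stop → fricative, matching a fricative); /g/ → [ɣ] before /ð/ (stop → fricative, matching a fricative) — only manner changes, and always toward the following segment.

partial assimilation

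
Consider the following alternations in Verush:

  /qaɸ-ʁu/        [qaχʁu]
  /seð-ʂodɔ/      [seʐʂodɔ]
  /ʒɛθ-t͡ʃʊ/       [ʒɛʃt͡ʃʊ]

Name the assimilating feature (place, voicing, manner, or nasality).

Comparing underlying and surface forms, /ɸ/ → [χ] is the alternation; the neighbouring /ʁ/ is constant.
The change bilabial → uvular matches the place of the following /ʁ/, identifying this as place assimilation.
The other alternating forms pattern the same way: /ð/ → [ʐ] before /ʂ/ (dental → retroflex, matching retroflex); /θ/ → [ʃ] before /t͡ʃ/ (dental → postalveolar, matching postalveolar) — only place changes, and always toward the following segment.

place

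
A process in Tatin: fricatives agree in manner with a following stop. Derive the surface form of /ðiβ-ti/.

[ðibti]

The rule targets /β/ (voiced bilabial fricative), which sits before the trigger /t/ (stop).
A voiced bilabial stop is [b], so the surface segment is [b].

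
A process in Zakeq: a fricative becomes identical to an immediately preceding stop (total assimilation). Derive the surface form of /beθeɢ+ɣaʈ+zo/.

[beθeɢɢaʈʈo]

/ɣ/ is the segment targeted by the rule; it sits immediately after /ɢ/, so it assimilates completely and surfaces as [ɢ].
The same rule applies at the second boundary: /z/ → [ʈ] next to /ʈ/.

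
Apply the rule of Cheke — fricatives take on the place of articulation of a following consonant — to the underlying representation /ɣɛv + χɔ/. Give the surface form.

[ɣɛʁχɔ]

/v/ is a voiced labiodental fricative. The following trigger /χ/ is uvular, so /v/ must become uvular as well.
Changing only its place to uvular gives [ʁ] — the voiced uvular fricative.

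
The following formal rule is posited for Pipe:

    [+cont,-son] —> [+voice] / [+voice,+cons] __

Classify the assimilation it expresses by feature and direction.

The target ([+cont,-son], fricatives) acquires [+voice] next to a voiced consonant ([+voice,+cons]) — it takes on the voicing of its neighbour, so the feature that spreads is voicing.
Since the environment is written before the underscore, the trigger precedes the target; the direction is progressive.

progressive voicing assimilation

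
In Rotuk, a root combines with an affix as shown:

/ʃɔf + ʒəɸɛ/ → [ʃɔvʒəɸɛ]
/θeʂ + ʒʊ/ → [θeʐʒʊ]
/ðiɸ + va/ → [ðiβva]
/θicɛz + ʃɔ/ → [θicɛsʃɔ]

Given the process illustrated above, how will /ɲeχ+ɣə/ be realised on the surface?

[ɲeʁɣə]

The data show regressive voicing assimilation: /f/ → [v] before /ʒ/; /ʂ/ → [ʐ] before /ʒ/; /ɸ/ → [β] before /v/; /z/ → [s] before /ʃ/. In each pair only voicing changes, matching the following consonant, while place and manner stay constant.
/χ/ is a voiceless uvular fricative. The following trigger /ɣ/ is voiced, so /χ/ must become voiced as well.
Changing only its voicing to voiced gives [ʁ] — the voiced uvular fricative.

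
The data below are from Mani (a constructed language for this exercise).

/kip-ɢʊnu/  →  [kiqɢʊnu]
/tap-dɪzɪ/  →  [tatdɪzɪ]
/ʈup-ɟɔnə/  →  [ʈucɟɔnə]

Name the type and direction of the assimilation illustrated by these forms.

The segment that alternates is /p/, which surfaces as [q] when adjacent to /ɢ/.
The change bilabial → uvular matches the place of the following /ɢ/, identifying this as place assimilation.
Manner and voice are unchanged, so the assimilation is partial, not total.
The other alternating forms pattern the same way: /p/ → [t] before /d/ (bilabial → alveolar, matching alveolar); /p/ → [c] before /ɟ/ (bilabial → palatal, matching palatal) — only place changes, and always toward the following segment.
Since the segment that changes precedes the conditioning segment, the assimilation is regressive.

regressive place assimilation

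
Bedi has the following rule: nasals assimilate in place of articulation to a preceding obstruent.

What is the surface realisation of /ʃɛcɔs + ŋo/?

[ʃɛcɔsno]

The rule targets /ŋ/ (voiced velar nasal), which sits after the trigger /s/ (alveolar).
Changing only its place to alveolar gives [n] — the voiced alveolar nasal.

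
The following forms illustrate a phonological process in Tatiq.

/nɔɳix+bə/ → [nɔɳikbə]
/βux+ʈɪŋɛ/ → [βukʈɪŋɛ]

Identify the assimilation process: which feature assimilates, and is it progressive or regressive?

regressive manner assimilation

Underlying /x/ is realised as [k] next to /b/; /b/ itself does not change.
The change fricative → stop matches the manner of the following /b/, identifying this as manner assimilation.
Place and voice are unchanged, so the assimilation is partial, not total.
The same holds elsewhere in the data: /x/ → [k] before /ʈ/ (fricative → stop, matching a stop) — only manner changes, and always toward the following segment.
The trigger is the following segment, so the direction is regressive (anticipatory).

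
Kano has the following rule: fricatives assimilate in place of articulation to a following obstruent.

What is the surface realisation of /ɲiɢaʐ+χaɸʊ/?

The rule targets /ʐ/ (voiced retroflex fricative), which sits before the trigger /χ/ (uvular).
Changing only its place to uvular gives [ʁ] — the voiced uvular fricative.

[ɲiɢaʁχaɸʊ]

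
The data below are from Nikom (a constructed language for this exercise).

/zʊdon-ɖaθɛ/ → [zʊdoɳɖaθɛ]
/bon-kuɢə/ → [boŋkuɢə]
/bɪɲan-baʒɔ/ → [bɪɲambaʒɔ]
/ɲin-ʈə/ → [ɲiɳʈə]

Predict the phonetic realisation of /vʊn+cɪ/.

The data show regressive place assimilation: /n/ → [ɳ] before /ɖ/; /n/ → [ŋ] before /k/; /n/ → [m] before /b/; /n/ → [ɳ] before /ʈ/. In each pair only place changes, matching the following consonant, while manner and voice stay constant.
The rule targets /n/ (voiced alveolar nasal), which sits before the trigger /c/ (palatal).
Changing only its place to palatal gives [ɲ] — the voiced palatal nasal.

[vʊɲcɪ]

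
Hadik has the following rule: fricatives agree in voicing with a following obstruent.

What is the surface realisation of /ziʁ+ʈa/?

The rule targets /ʁ/ (voiced uvular fricative), which sits before the trigger /ʈ/ (voiceless).
Changing only its voicing to voiceless gives [χ] — the voiceless uvular fricative.

[ziχʈa]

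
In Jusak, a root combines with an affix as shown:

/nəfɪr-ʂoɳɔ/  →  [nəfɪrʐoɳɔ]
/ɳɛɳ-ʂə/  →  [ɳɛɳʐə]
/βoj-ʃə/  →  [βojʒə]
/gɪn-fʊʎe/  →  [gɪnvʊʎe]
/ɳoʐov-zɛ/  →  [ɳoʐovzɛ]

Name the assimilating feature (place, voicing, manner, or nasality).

voicing

Comparing underlying and surface forms, /ʂ/ → [ʐ] is the alternation; the neighbouring /r/ is constant.
The change voiceless → voiced matches the voicing of the preceding /r/, identifying this as voicing assimilation.
Checking the remaining alternations: /ʂ/ → [ʐ] after /ɳ/ (voiceless → voiced, matching voiced); /ʃ/ → [ʒ] after /j/ (voiceless → voiced, matching voiced); /f/ → [v] after /n/ (voiceless → voiced, matching voiced) — only voicing changes, and always toward the preceding segment.
No alternation appears in [ɳoʐovzɛ]: there the adjacent consonants already agree in voicing (/z/ and /v/ are both voiced), so this form is consistent with the same rule.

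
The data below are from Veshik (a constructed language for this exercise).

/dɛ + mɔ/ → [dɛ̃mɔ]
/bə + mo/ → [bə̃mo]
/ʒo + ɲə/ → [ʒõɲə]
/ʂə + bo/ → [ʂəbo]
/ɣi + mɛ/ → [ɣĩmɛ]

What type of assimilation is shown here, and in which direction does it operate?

The vowel /ɛ/ surfaces as nasalised [ɛ̃] next to the following nasal /m/ — it has acquired the [+nasal] feature of its neighbour.
The other forms show the same pattern: /ə/ → [ə̃] before /m/; /o/ → [õ] before /ɲ/; /i/ → [ĩ] before /m/ — each time a vowel is nasalised next to a following nasal.
No change occurs in [ʂəbo] because the vowel at the boundary is adjacent to an oral consonant, not a nasal (/ə/ next to /b/).
Because the conditioning nasal is to the right of the vowel that changes, the process is regressive (anticipatory).

regressive nasality assimilation (vowel nasalisation)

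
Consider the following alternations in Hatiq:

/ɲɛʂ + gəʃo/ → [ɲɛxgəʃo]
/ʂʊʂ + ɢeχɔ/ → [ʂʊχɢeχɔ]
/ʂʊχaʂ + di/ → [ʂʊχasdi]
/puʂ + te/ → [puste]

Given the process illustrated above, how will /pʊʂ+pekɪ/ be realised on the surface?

[pʊɸpekɪ]

The data show regressive place assimilation: /ʂ/ → [x] before /g/; /ʂ/ → [χ] before /ɢ/; /ʂ/ → [s] before /d/; /ʂ/ → [s] before /t/. In each pair only place changes, matching the following consonant, while manner and voice stay constant.
The rule targets /ʂ/ (voiceless retroflex fricative), which sits before the trigger /p/ (bilabial).
The voiceless bilabial fricative is [ɸ], so /ʂ/ → [ɸ].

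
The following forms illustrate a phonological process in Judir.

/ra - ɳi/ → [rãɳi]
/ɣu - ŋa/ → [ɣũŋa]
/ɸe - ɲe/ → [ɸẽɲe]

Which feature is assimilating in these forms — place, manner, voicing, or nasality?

The vowel /a/ surfaces as nasalised [ã] next to the following nasal /ɳ/ — it has acquired the [+nasal] feature of its neighbour.
The other forms show the same pattern: /u/ → [ũ] before /ŋ/; /e/ → [ẽ] before /ɲ/ — each time a vowel is nasalised next to a following nasal.

nasality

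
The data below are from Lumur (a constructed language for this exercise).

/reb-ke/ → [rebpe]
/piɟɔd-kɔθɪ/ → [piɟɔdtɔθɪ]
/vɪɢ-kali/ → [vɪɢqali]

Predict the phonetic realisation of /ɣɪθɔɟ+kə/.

The data show progressive place assimilation: /k/ → [p] after /b/; /k/ → [t] after /d/; /k/ → [q] after /ɢ/. In each pair only place changes, matching the preceding consonant, while manner and voice stay constant.
The rule targets /k/ (voiceless velar stop), which sits after the trigger /ɟ/ (palatal).
The voiceless palatal stop is [c], so /k/ → [c].

[ɣɪθɔɟcə]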